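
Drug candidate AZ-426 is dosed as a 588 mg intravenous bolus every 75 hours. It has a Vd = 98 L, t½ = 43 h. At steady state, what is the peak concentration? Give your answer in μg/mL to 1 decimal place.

Over one 75-h interval, 75/43 ≈ 1.7442 half-lives elapse, leaving f ≈ 0.2985 of each dose.
Accumulation ratio R = 1/(1 − f) ≈ 1/0.7015 ≈ 1.4255.
Each bolus raises the concentration by D/Vd = 588/98 ≈ 6.000 μg/mL.
Steady-state peak Cmax,ss = C₀·R ≈ 6.000 × 1.4255 ≈ 8.553 μg/mL.

8.6 μg/mL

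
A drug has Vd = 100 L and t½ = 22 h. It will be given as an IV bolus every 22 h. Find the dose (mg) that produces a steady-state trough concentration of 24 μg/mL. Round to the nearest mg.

τ/t½ = 22/22 ≈ 1, so f = (1/2)^(22/22) ≈ 0.500000.
Cmin,ss = (D/Vd)·f/(1−f), so D = Cmin,ss·Vd·(1−f)/f.
D = 24 × 100 × (1−f)/f ≈ 24 × 100 × 1.00000 ≈ 2400.00 mg.

2400 mg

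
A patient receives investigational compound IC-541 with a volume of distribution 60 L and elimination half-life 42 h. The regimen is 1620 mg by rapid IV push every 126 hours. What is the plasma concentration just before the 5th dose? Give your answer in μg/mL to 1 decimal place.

f = (1/2)^(τ/t½) = (1/2)^(126/42) ≈ 0.1250.
C₀ = D/Vd = 1620/60 ≈ 27.000 μg/mL.
Before the 5th dose, 4 doses have been given. Superposition: Cmin = C₀·(f + f² + … + f^4).
≈ 27.000 × (0.1250 + 0.0156 + 0.0020 + 0.0002) ≈ 27.000 × 0.1428 ≈ 3.856 μg/mL.

3.9 μg/mL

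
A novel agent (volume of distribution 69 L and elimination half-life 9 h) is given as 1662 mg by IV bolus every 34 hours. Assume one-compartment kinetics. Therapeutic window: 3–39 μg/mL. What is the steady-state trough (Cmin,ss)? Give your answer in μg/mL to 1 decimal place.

τ/t½ = 34/9 ≈ 3.7778, so fraction remaining f = (1/2)^(34/9) ≈ 0.0729.
Accumulation ratio R = 1/(1 − f) ≈ 1/0.9271 ≈ 1.0786.
Single-dose peak C₀ = D/Vd = 1662/69 ≈ 24.087 μg/mL.
Steady-state peak Cmax,ss = C₀·R ≈ 24.087 × 1.0786 ≈ 25.980 μg/mL.
One interval later, Cmin,ss = Cmax,ss·e^(−kτ) ≈ 25.980 × 0.0729 ≈ 1.894 μg/mL.
Trough 1.9 μg/mL vs MEC 3 μg/mL: subtherapeutic.

1.9 μg/mL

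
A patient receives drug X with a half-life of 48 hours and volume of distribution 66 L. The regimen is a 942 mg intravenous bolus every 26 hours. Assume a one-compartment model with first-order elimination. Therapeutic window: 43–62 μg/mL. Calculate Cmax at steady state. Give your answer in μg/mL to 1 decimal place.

45.6 μg/mL

Over one 26-h interval, 26/48 ≈ 0.54167 half-lives elapse, leaving f ≈ 0.6870 of each dose.
Accumulation ratio R = 1/(1 − f) ≈ 1/0.3130 ≈ 3.1949.
Each bolus raises the concentration by D/Vd = 942/66 ≈ 14.273 μg/mL.
Cmax,ss = C₀/(1 − f) ≈ 14.273/0.3130 ≈ 45.601 μg/mL.
Peak 45.6 μg/mL vs MTC 62 μg/mL: below toxic threshold.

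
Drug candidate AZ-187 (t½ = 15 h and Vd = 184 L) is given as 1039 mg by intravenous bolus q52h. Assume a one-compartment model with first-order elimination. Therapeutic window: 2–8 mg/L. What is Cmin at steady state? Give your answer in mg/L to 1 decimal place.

0.6 mg/L

k = ln2/t½ = ln2/15 ≈ 0.046210 h⁻¹; fraction remaining f = e^(−kτ) = e^(−0.046210×52) ≈ 0.0905.
At steady state, accumulation factor R = 1/(1 − e^(−kτ)) ≈ 1.0995.
Each bolus raises the concentration by D/Vd = 1039/184 ≈ 5.647 mg/L.
Cmax,ss = C₀/(1 − f) ≈ 5.647/0.9095 ≈ 6.209 mg/L.
One interval later, Cmin,ss = Cmax,ss·e^(−kτ) ≈ 6.209 × 0.0905 ≈ 0.562 mg/L.
Trough 0.6 mg/L vs MEC 2 mg/L: subtherapeutic.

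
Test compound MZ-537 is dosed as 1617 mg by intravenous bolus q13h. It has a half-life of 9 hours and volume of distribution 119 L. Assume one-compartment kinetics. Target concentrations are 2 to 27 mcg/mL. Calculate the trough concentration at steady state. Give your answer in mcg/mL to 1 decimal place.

7.9 mcg/mL

Over one 13-h interval, 13/9 ≈ 1.4444 half-lives elapse, leaving f ≈ 0.3674 of each dose.
At steady state, accumulation factor R = 1/(1 − e^(−kτ)) ≈ 1.5808.
Single-dose peak C₀ = D/Vd = 1617/119 ≈ 13.588 mcg/mL.
Steady-state peak Cmax,ss = C₀·R ≈ 13.588 × 1.5808 ≈ 21.480 mcg/mL.
Steady-state trough Cmin,ss = Cmax,ss·f ≈ 21.480 × 0.3674 ≈ 7.892 mcg/mL.
Trough 7.9 mcg/mL vs MEC 2 mcg/mL: adequate.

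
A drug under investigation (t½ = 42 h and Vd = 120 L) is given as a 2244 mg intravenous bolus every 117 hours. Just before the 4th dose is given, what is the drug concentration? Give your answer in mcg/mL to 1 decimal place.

f = (1/2)^(τ/t½) = (1/2)^(117/42) ≈ 0.1450.
C₀ = D/Vd = 2244/120 ≈ 18.700 mcg/mL.
Before the 4th dose, 3 doses have been given. Superposition: Cmin = C₀·(f + f² + … + f^3).
≈ 18.700 × (0.1450 + 0.0210 + 0.0030) ≈ 18.700 × 0.1690 ≈ 3.160 mcg/mL.

3.2 mcg/mL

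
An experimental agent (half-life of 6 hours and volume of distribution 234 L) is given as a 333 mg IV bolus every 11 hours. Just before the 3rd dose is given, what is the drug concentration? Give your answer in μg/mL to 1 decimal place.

f = (1/2)^(τ/t½) = (1/2)^(11/6) ≈ 0.2806.
C₀ = D/Vd = 333/234 ≈ 1.423 μg/mL.
Before the 3rd dose, 2 doses have been given. Superposition: Cmin = C₀·(f + f²).
≈ 1.423 × (0.2806 + 0.0787) ≈ 1.423 × 0.3593 ≈ 0.511 μg/mL.

0.5 μg/mL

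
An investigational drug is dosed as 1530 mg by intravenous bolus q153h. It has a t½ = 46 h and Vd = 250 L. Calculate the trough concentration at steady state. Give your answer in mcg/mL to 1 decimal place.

0.7 mcg/mL

Over one 153-h interval, 153/46 ≈ 3.3261 half-lives elapse, leaving f ≈ 0.0997 of each dose.
Single-dose peak C₀ = D/Vd = 1530/250 ≈ 6.120 mcg/mL.
Steady-state trough Cmin,ss = C₀·f/(1−f) ≈ 6.120 × 0.0997/0.9003 ≈ 0.678 mcg/mL.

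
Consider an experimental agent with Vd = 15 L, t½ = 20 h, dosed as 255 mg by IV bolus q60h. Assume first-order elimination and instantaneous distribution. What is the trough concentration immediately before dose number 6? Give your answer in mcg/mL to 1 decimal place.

f = (1/2)^(τ/t½) = (1/2)^(60/20) ≈ 0.1250.
C₀ = D/Vd = 255/15 ≈ 17.000 mcg/mL.
Before the 6th dose, 5 doses have been given. Superposition: Cmin = C₀·(f + f² + … + f^5).
≈ 17.000 × (0.1250 + 0.0156 + 0.0020 + 0.0002 + 0.0000) ≈ 17.000 × 0.1428 ≈ 2.428 mcg/mL.

2.4 mcg/mL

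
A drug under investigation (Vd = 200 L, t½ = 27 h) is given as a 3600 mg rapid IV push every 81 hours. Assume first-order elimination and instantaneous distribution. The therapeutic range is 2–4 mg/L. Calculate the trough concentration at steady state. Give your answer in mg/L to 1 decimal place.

τ = 81 h = 3 half-lives, so f = (1/2)^3 = 0.125.
At steady state, R = 1/(1 − 0.125) = 8/7.
Single-dose peak C₀ = D/Vd = 3600/200 = 18 mg/L.
Steady-state peak Cmax,ss = C₀·R = 18 × 8/7 ≈ 20.571 mg/L.
Steady-state trough Cmin,ss = Cmax,ss·f ≈ 20.571 × 0.125 ≈ 2.571 mg/L.
Trough 2.6 mg/L vs MEC 2 mg/L: adequate.

2.6 mg/L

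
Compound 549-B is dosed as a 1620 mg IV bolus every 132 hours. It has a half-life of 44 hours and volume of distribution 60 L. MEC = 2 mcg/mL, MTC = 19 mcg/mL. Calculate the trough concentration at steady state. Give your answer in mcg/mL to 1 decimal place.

3.9 mcg/mL

The dosing interval is 3 half-lives, so f = 2^(−3) = 0.125.
At steady state, R = 1/(1 − 0.125) = 8/7.
Single-dose peak C₀ = D/Vd = 1620/60 = 27 mcg/mL.
Steady-state peak Cmax,ss = C₀·R = 27 × 8/7 ≈ 30.857 mcg/mL.
Steady-state trough Cmin,ss = Cmax,ss·f ≈ 30.857 × 0.125 ≈ 3.857 mcg/mL.
Trough 3.9 mcg/mL vs MEC 2 mcg/mL: adequate.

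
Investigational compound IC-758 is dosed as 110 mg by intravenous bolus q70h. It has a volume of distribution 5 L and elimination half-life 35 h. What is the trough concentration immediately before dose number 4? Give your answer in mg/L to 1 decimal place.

7.2 mg/L

f = (1/2)^(τ/t½) = (1/2)^(70/35) ≈ 0.2500.
C₀ = D/Vd = 110/5 ≈ 22.000 mg/L.
Before the 4th dose, 3 doses have been given. Superposition: Cmin = C₀·(f + f² + … + f^3).
≈ 22.000 × (0.2500 + 0.0625 + 0.0156) ≈ 22.000 × 0.3281 ≈ 7.218 mg/L.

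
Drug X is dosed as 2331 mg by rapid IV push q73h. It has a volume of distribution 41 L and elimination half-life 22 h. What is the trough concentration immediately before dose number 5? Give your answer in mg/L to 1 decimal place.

6.3 mg/L

f = (1/2)^(τ/t½) = (1/2)^(73/22) ≈ 0.1003.
C₀ = D/Vd = 2331/41 ≈ 56.854 mg/L.
Before the 5th dose, 4 doses have been given. Superposition: Cmin = C₀·(f + f² + … + f^4).
≈ 56.854 × (0.1003 + 0.0101 + 0.0010 + 0.0001) ≈ 56.854 × 0.1115 ≈ 6.339 mg/L.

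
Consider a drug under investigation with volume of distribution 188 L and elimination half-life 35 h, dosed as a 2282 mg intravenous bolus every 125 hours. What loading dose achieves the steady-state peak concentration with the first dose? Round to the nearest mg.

2492 mg

f = (1/2)^(125/35) ≈ 0.084119; accumulation ratio R = 1/(1−f) ≈ 1.09184.
Loading dose to hit Cmax,ss on first dose: D_load = D_maint·R ≈ 2282 × 1.09184 ≈ 2491.58 mg.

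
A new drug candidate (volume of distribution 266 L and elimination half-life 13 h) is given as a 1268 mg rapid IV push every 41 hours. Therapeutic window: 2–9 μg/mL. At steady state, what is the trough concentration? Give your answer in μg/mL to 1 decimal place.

τ/t½ = 41/13 ≈ 3.1538, so fraction remaining f = (1/2)^(41/13) ≈ 0.1124.
At steady state, accumulation factor R = 1/(1 − e^(−kτ)) ≈ 1.1266.
Each bolus raises the concentration by D/Vd = 1268/266 ≈ 4.767 μg/mL.
Cmax,ss = C₀/(1 − f) ≈ 4.767/0.8876 ≈ 5.371 μg/mL.
Steady-state trough Cmin,ss = Cmax,ss·f ≈ 5.371 × 0.1124 ≈ 0.604 μg/mL.
Trough 0.6 μg/mL vs MEC 2 μg/mL: subtherapeutic.

0.6 μg/mL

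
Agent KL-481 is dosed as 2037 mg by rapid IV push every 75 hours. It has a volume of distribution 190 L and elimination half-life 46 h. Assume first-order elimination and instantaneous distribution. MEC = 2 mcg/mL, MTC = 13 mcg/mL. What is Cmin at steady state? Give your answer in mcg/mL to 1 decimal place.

5.1 mcg/mL

k = ln2/t½ = ln2/46 ≈ 0.015068 h⁻¹; fraction remaining f = e^(−kτ) = e^(−0.015068×75) ≈ 0.3230.
Single-dose peak C₀ = D/Vd = 2037/190 ≈ 10.721 mcg/mL.
Steady-state trough Cmin,ss = C₀·f/(1−f) ≈ 10.721 × 0.3230/0.6770 ≈ 5.115 mcg/mL.
Trough 5.1 mcg/mL vs MEC 2 mcg/mL: adequate.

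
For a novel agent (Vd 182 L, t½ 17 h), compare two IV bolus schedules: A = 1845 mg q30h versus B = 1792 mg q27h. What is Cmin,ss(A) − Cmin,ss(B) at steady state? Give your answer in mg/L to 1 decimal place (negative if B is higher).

Regimen A: f = (1/2)^(30/17) ≈ 0.2943; Cmin,ss = (1845/182)·f/(1−f) ≈ 4.228 mg/L.
Regimen B: f = (1/2)^(27/17) ≈ 0.3326; Cmin,ss = (1792/182)·f/(1−f) ≈ 4.907 mg/L.
Difference ≈ 4.228 − 4.907 ≈ -0.679 mg/L.

-0.7 mg/L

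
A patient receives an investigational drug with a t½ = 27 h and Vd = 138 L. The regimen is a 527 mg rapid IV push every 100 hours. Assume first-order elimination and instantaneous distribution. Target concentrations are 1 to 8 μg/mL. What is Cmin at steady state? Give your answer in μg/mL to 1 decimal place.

0.3 μg/mL

Over one 100-h interval, 100/27 ≈ 3.7037 half-lives elapse, leaving f ≈ 0.0767 of each dose.
Accumulation ratio R = 1/(1 − f) ≈ 1/0.9233 ≈ 1.0831.
Each bolus raises the concentration by D/Vd = 527/138 ≈ 3.819 μg/mL.
Cmax,ss = C₀/(1 − f) ≈ 3.819/0.9233 ≈ 4.136 μg/mL.
One interval later, Cmin,ss = Cmax,ss·e^(−kτ) ≈ 4.136 × 0.0767 ≈ 0.317 μg/mL.
Trough 0.3 μg/mL vs MEC 1 μg/mL: subtherapeutic.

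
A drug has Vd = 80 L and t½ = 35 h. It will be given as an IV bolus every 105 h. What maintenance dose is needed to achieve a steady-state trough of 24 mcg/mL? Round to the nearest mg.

13440 mg

τ/t½ = 105/35 ≈ 3, so f = (1/2)^(105/35) ≈ 0.125000.
Cmin,ss = (D/Vd)·f/(1−f), so D = Cmin,ss·Vd·(1−f)/f.
D = 24 × 80 × (1−f)/f ≈ 24 × 80 × 7.00000 ≈ 13440.00 mg.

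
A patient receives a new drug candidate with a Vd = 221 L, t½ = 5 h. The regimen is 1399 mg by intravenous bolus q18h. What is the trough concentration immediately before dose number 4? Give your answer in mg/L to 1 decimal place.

0.6 mg/L

f = (1/2)^(τ/t½) = (1/2)^(18/5) ≈ 0.0825.
C₀ = D/Vd = 1399/221 ≈ 6.330 mg/L.
Before the 4th dose, 3 doses have been given. Superposition: Cmin = C₀·(f + f² + … + f^3).
≈ 6.330 × (0.0825 + 0.0068 + 0.0006) ≈ 6.330 × 0.0899 ≈ 0.569 mg/L.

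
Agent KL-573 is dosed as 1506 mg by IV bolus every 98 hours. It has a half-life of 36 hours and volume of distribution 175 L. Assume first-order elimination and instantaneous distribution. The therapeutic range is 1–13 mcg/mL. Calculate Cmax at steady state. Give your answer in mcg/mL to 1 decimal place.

Over one 98-h interval, 98/36 ≈ 2.7222 half-lives elapse, leaving f ≈ 0.1515 of each dose.
At steady state, accumulation factor R = 1/(1 − e^(−kτ)) ≈ 1.1786.
Each bolus raises the concentration by D/Vd = 1506/175 ≈ 8.606 mcg/mL.
Steady-state peak Cmax,ss = C₀·R ≈ 8.606 × 1.1786 ≈ 10.143 mcg/mL.
Peak 10.1 mcg/mL vs MTC 13 mcg/mL: below toxic threshold.

10.1 mcg/mL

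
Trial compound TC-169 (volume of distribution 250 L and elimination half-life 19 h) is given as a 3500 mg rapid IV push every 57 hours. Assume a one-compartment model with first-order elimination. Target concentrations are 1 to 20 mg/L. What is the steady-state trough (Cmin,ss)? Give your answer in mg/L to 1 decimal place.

2.0 mg/L

τ = 57 h = 3 half-lives, so f = (1/2)^3 = 0.125.
At steady state, R = 1/(1 − 0.125) = 8/7.
Single-dose peak C₀ = D/Vd = 3500/250 = 14 mg/L.
Steady-state peak Cmax,ss = C₀·R = 14 × 8/7 ≈ 16.000 mg/L.
Steady-state trough Cmin,ss = Cmax,ss·f ≈ 16.000 × 0.125 ≈ 2.000 mg/L.
Trough 2.0 mg/L vs MEC 1 mg/L: adequate.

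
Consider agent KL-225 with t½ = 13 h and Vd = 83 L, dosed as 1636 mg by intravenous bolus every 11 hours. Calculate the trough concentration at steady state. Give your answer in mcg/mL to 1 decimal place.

24.7 mcg/mL

τ/t½ = 11/13 ≈ 0.84615, so fraction remaining f = (1/2)^(11/13) ≈ 0.5563.
Each bolus raises the concentration by D/Vd = 1636/83 ≈ 19.711 mcg/mL.
Steady-state trough Cmin,ss = C₀·f/(1−f) ≈ 19.711 × 0.5563/0.4437 ≈ 24.713 mcg/mL.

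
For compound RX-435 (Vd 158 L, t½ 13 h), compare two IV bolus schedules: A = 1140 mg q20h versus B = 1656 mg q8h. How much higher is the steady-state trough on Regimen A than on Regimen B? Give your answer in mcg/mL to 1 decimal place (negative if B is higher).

Regimen A: f = (1/2)^(20/13) ≈ 0.3443; Cmin,ss = (1140/158)·f/(1−f) ≈ 3.789 mcg/mL.
Regimen B: f = (1/2)^(8/13) ≈ 0.6528; Cmin,ss = (1656/158)·f/(1−f) ≈ 19.706 mcg/mL.
Difference ≈ 3.789 − 19.706 ≈ -15.917 mcg/mL.

-15.9 mcg/mL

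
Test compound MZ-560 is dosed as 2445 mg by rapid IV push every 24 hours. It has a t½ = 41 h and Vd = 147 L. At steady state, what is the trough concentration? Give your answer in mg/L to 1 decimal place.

33.2 mg/L

τ/t½ = 24/41 ≈ 0.58537, so fraction remaining f = (1/2)^(24/41) ≈ 0.6665.
At steady state, accumulation factor R = 1/(1 − e^(−kτ)) ≈ 2.9985.
Single-dose peak C₀ = D/Vd = 2445/147 ≈ 16.633 mg/L.
Cmax,ss = C₀/(1 − f) ≈ 16.633/0.3335 ≈ 49.874 mg/L.
Steady-state trough Cmin,ss = Cmax,ss·f ≈ 49.874 × 0.6665 ≈ 33.241 mg/L.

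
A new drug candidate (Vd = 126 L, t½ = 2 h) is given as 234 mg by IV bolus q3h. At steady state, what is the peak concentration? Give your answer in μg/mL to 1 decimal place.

2.9 μg/mL

τ/t½ = 3/2 ≈ 1.5, so fraction remaining f = (1/2)^(3/2) ≈ 0.3536.
At steady state, accumulation factor R = 1/(1 − e^(−kτ)) ≈ 1.5470.
Single-dose peak C₀ = D/Vd = 234/126 ≈ 1.857 μg/mL.
Steady-state peak Cmax,ss = C₀·R ≈ 1.857 × 1.5470 ≈ 2.873 μg/mL.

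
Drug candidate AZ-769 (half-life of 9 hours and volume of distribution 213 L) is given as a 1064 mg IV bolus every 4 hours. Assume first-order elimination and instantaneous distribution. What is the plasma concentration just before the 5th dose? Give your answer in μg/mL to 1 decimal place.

f = (1/2)^(τ/t½) = (1/2)^(4/9) ≈ 0.7349.
C₀ = D/Vd = 1064/213 ≈ 4.995 μg/mL.
Before the 5th dose, 4 doses have been given. Superposition: Cmin = C₀·(f + f² + … + f^4).
≈ 4.995 × (0.7349 + 0.5401 + 0.3969 + 0.2917) ≈ 4.995 × 1.9636 ≈ 9.808 μg/mL.

9.8 μg/mL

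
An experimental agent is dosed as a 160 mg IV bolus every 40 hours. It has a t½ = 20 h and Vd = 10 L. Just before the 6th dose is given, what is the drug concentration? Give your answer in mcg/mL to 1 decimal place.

f = (1/2)^(τ/t½) = (1/2)^(40/20) ≈ 0.2500.
C₀ = D/Vd = 160/10 ≈ 16.000 mcg/mL.
Before the 6th dose, 5 doses have been given. Superposition: Cmin = C₀·(f + f² + … + f^5).
≈ 16.000 × (0.2500 + 0.0625 + 0.0156 + 0.0039 + 0.0010) ≈ 16.000 × 0.3330 ≈ 5.328 mcg/mL.

5.3 mcg/mL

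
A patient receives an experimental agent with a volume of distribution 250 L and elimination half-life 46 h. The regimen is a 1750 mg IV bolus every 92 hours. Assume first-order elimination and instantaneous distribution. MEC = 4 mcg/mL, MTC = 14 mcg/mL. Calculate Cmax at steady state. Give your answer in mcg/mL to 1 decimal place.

9.3 mcg/mL

The dosing interval is 2 half-lives, so f = 2^(−2) = 0.25.
At steady state, R = 1/(1 − 0.25) = 4/3.
Single-dose peak C₀ = D/Vd = 1750/250 = 7 mcg/mL.
Steady-state peak Cmax,ss = C₀·R = 7 × 4/3 ≈ 9.333 mcg/mL.
Peak 9.3 mcg/mL vs MTC 14 mcg/mL: below toxic threshold.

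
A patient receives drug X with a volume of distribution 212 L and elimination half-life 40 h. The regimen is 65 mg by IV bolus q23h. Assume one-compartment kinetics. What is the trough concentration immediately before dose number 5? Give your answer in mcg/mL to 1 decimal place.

f = (1/2)^(τ/t½) = (1/2)^(23/40) ≈ 0.6713.
C₀ = D/Vd = 65/212 ≈ 0.307 mcg/mL.
Before the 5th dose, 4 doses have been given. Superposition: Cmin = C₀·(f + f² + … + f^4).
≈ 0.307 × (0.6713 + 0.4506 + 0.3025 + 0.2031) ≈ 0.307 × 1.6275 ≈ 0.500 mcg/mL.

0.5 mcg/mL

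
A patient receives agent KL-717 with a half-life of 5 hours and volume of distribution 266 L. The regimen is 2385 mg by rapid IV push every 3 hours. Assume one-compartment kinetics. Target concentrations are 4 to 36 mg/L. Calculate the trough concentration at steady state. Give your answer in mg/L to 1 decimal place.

k = ln2/t½ = ln2/5 ≈ 0.138629 h⁻¹; fraction remaining f = e^(−kτ) = e^(−0.138629×3) ≈ 0.6598.
At steady state, accumulation factor R = 1/(1 − e^(−kτ)) ≈ 2.9394.
Single-dose peak C₀ = D/Vd = 2385/266 ≈ 8.966 mg/L.
Steady-state peak Cmax,ss = C₀·R ≈ 8.966 × 2.9394 ≈ 26.355 mg/L.
One interval later, Cmin,ss = Cmax,ss·e^(−kτ) ≈ 26.355 × 0.6598 ≈ 17.389 mg/L.
Trough 17.4 mg/L vs MEC 4 mg/L: adequate.

17.4 mg/L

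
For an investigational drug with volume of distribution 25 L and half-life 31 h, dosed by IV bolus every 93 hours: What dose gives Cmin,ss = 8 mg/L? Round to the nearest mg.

τ/t½ = 93/31 ≈ 3, so f = (1/2)^(93/31) ≈ 0.125000.
Cmin,ss = (D/Vd)·f/(1−f), so D = Cmin,ss·Vd·(1−f)/f.
D = 8 × 25 × (1−f)/f ≈ 8 × 25 × 7.00000 ≈ 1400.00 mg.

1400 mg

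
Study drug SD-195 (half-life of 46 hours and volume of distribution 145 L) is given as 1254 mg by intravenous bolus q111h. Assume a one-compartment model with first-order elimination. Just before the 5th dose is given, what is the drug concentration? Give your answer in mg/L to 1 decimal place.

2.0 mg/L

f = (1/2)^(τ/t½) = (1/2)^(111/46) ≈ 0.1878.
C₀ = D/Vd = 1254/145 ≈ 8.648 mg/L.
Before the 5th dose, 4 doses have been given. Superposition: Cmin = C₀·(f + f² + … + f^4).
≈ 8.648 × (0.1878 + 0.0353 + 0.0066 + 0.0012) ≈ 8.648 × 0.2309 ≈ 1.997 mg/L.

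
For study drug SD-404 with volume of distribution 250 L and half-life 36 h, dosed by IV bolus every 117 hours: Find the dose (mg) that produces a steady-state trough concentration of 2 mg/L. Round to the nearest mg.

4257 mg

τ/t½ = 117/36 ≈ 3.25, so f = (1/2)^(117/36) ≈ 0.105112.
Cmin,ss = (D/Vd)·f/(1−f), so D = Cmin,ss·Vd·(1−f)/f.
D = 2 × 250 × (1−f)/f ≈ 2 × 250 × 8.51366 ≈ 4256.83 mg.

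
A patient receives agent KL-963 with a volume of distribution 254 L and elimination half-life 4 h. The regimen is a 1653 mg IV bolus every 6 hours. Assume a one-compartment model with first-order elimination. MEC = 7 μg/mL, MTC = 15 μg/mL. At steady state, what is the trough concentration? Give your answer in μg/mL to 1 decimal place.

3.6 μg/mL

Over one 6-h interval, 6/4 ≈ 1.5 half-lives elapse, leaving f ≈ 0.3536 of each dose.
Each bolus raises the concentration by D/Vd = 1653/254 ≈ 6.508 μg/mL.
Steady-state trough Cmin,ss = C₀·f/(1−f) ≈ 6.508 × 0.3536/0.6464 ≈ 3.560 μg/mL.
Trough 3.6 μg/mL vs MEC 7 μg/mL: subtherapeutic.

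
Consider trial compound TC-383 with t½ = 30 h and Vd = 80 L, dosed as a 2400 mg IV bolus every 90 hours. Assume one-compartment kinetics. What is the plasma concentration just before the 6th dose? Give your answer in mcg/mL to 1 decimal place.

4.3 mcg/mL

f = (1/2)^(τ/t½) = (1/2)^(90/30) ≈ 0.1250.
C₀ = D/Vd = 2400/80 ≈ 30.000 mcg/mL.
Before the 6th dose, 5 doses have been given. Superposition: Cmin = C₀·(f + f² + … + f^5).
≈ 30.000 × (0.1250 + 0.0156 + 0.0020 + 0.0002 + 0.0000) ≈ 30.000 × 0.1428 ≈ 4.284 mcg/mL.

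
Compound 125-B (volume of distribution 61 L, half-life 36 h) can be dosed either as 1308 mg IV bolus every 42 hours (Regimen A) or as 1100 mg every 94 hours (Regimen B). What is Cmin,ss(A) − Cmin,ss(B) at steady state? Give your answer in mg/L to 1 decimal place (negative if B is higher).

Regimen A: f = (1/2)^(42/36) ≈ 0.4454; Cmin,ss = (1308/61)·f/(1−f) ≈ 17.221 mg/L.
Regimen B: f = (1/2)^(94/36) ≈ 0.1637; Cmin,ss = (1100/61)·f/(1−f) ≈ 3.530 mg/L.
Difference ≈ 17.221 − 3.530 ≈ 13.691 mg/L.

13.7 mg/L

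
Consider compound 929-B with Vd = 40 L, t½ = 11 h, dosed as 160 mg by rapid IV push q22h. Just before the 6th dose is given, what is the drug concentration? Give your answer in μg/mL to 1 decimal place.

1.3 μg/mL

f = (1/2)^(τ/t½) = (1/2)^(22/11) ≈ 0.2500.
C₀ = D/Vd = 160/40 ≈ 4.000 μg/mL.
Before the 6th dose, 5 doses have been given. Superposition: Cmin = C₀·(f + f² + … + f^5).
≈ 4.000 × (0.2500 + 0.0625 + 0.0156 + 0.0039 + 0.0010) ≈ 4.000 × 0.3330 ≈ 1.332 μg/mL.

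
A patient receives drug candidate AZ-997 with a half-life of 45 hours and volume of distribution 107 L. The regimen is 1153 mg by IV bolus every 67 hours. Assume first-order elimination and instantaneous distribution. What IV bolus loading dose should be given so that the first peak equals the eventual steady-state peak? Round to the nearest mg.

1791 mg

f = (1/2)^(67/45) ≈ 0.356287; accumulation ratio R = 1/(1−f) ≈ 1.55349.
Loading dose to hit Cmax,ss on first dose: D_load = D_maint·R ≈ 1153 × 1.55349 ≈ 1791.17 mg.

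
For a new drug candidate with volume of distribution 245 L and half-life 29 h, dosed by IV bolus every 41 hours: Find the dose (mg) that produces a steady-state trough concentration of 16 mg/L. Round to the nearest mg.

τ/t½ = 41/29 ≈ 1.4138, so f = (1/2)^(41/29) ≈ 0.375324.
Cmin,ss = (D/Vd)·f/(1−f), so D = Cmin,ss·Vd·(1−f)/f.
D = 16 × 245 × (1−f)/f ≈ 16 × 245 × 1.66436 ≈ 6524.29 mg.

6524 mg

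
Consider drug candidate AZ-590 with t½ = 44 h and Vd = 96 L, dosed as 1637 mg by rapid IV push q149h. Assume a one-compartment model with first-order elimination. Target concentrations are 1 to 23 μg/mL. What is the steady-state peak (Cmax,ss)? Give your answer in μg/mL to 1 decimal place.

18.9 μg/mL

Over one 149-h interval, 149/44 ≈ 3.3864 half-lives elapse, leaving f ≈ 0.0956 of each dose.
At steady state, accumulation factor R = 1/(1 − e^(−kτ)) ≈ 1.1057.
Single-dose peak C₀ = D/Vd = 1637/96 ≈ 17.052 μg/mL.
Steady-state peak Cmax,ss = C₀·R ≈ 17.052 × 1.1057 ≈ 18.854 μg/mL.
Peak 18.9 μg/mL vs MTC 23 μg/mL: below toxic threshold.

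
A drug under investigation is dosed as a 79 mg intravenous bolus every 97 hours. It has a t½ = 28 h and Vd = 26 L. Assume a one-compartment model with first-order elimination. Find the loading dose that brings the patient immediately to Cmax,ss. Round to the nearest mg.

87 mg

f = (1/2)^(97/28) ≈ 0.090604; accumulation ratio R = 1/(1−f) ≈ 1.09963.
Loading dose to hit Cmax,ss on first dose: D_load = D_maint·R ≈ 79 × 1.09963 ≈ 86.87 mg.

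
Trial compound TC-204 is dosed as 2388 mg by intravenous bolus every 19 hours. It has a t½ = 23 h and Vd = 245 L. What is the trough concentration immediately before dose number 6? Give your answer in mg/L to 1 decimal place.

f = (1/2)^(τ/t½) = (1/2)^(19/23) ≈ 0.5641.
C₀ = D/Vd = 2388/245 ≈ 9.747 mg/L.
Before the 6th dose, 5 doses have been given. Superposition: Cmin = C₀·(f + f² + … + f^5).
≈ 9.747 × (0.5641 + 0.3182 + 0.1795 + 0.1013 + 0.0571) ≈ 9.747 × 1.2202 ≈ 11.893 mg/L.

11.9 mg/L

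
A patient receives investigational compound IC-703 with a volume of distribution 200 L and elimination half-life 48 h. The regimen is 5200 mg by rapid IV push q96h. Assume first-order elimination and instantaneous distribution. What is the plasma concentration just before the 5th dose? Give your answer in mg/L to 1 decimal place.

8.6 mg/L

f = (1/2)^(τ/t½) = (1/2)^(96/48) ≈ 0.2500.
C₀ = D/Vd = 5200/200 ≈ 26.000 mg/L.
Before the 5th dose, 4 doses have been given. Superposition: Cmin = C₀·(f + f² + … + f^4).
≈ 26.000 × (0.2500 + 0.0625 + 0.0156 + 0.0039) ≈ 26.000 × 0.3320 ≈ 8.632 mg/L.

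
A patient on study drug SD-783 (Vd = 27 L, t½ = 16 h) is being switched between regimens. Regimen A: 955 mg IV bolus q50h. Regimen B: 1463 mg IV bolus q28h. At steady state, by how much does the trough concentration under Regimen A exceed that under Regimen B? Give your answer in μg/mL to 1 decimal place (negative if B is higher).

Regimen A: f = (1/2)^(50/16) ≈ 0.1146; Cmin,ss = (955/27)·f/(1−f) ≈ 4.578 μg/mL.
Regimen B: f = (1/2)^(28/16) ≈ 0.2973; Cmin,ss = (1463/27)·f/(1−f) ≈ 22.925 μg/mL.
Difference ≈ 4.578 − 22.925 ≈ -18.347 μg/mL.

-18.3 μg/mL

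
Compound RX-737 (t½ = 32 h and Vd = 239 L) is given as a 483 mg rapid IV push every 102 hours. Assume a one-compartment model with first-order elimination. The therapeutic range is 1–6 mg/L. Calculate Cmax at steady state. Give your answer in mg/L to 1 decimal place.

Over one 102-h interval, 102/32 ≈ 3.1875 half-lives elapse, leaving f ≈ 0.1098 of each dose.
Accumulation ratio R = 1/(1 − f) ≈ 1/0.8902 ≈ 1.1233.
Each bolus raises the concentration by D/Vd = 483/239 ≈ 2.021 mg/L.
Cmax,ss = C₀/(1 − f) ≈ 2.021/0.8902 ≈ 2.270 mg/L.
Peak 2.3 mg/L vs MTC 6 mg/L: below toxic threshold.

2.3 mg/L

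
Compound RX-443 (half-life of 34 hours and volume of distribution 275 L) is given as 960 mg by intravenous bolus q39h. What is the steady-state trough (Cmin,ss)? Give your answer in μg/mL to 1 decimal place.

k = ln2/t½ = ln2/34 ≈ 0.020387 h⁻¹; fraction remaining f = e^(−kτ) = e^(−0.020387×39) ≈ 0.4515.
Accumulation ratio R = 1/(1 − f) ≈ 1/0.5485 ≈ 1.8232.
Each bolus raises the concentration by D/Vd = 960/275 ≈ 3.491 μg/mL.
Cmax,ss = C₀/(1 − f) ≈ 3.491/0.5485 ≈ 6.365 μg/mL.
One interval later, Cmin,ss = Cmax,ss·e^(−kτ) ≈ 6.365 × 0.4515 ≈ 2.874 μg/mL.

2.9 μg/mL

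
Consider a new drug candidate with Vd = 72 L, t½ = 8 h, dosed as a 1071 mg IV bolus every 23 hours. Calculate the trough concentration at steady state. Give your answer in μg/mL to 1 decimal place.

2.3 μg/mL

Over one 23-h interval, 23/8 ≈ 2.875 half-lives elapse, leaving f ≈ 0.1363 of each dose.
Each bolus raises the concentration by D/Vd = 1071/72 ≈ 14.875 μg/mL.
Steady-state trough Cmin,ss = C₀·f/(1−f) ≈ 14.875 × 0.1363/0.8637 ≈ 2.347 μg/mL.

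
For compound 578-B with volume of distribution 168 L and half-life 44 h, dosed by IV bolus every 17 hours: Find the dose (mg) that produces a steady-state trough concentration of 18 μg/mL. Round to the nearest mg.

τ/t½ = 17/44 ≈ 0.38636, so f = (1/2)^(17/44) ≈ 0.765056.
Cmin,ss = (D/Vd)·f/(1−f), so D = Cmin,ss·Vd·(1−f)/f.
D = 18 × 168 × (1−f)/f ≈ 18 × 168 × 0.30709 ≈ 928.64 mg.

929 mg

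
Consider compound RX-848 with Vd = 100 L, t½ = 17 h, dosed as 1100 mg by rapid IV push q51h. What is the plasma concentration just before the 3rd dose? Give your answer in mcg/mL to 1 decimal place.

f = (1/2)^(τ/t½) = (1/2)^(51/17) ≈ 0.1250.
C₀ = D/Vd = 1100/100 ≈ 11.000 mcg/mL.
Before the 3rd dose, 2 doses have been given. Superposition: Cmin = C₀·(f + f²).
≈ 11.000 × (0.1250 + 0.0156) ≈ 11.000 × 0.1406 ≈ 1.547 mcg/mL.

1.5 mcg/mL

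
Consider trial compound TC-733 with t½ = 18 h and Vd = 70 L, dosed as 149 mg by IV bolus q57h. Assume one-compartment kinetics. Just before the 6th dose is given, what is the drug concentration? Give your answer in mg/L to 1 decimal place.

f = (1/2)^(τ/t½) = (1/2)^(57/18) ≈ 0.1114.
C₀ = D/Vd = 149/70 ≈ 2.129 mg/L.
Before the 6th dose, 5 doses have been given. Superposition: Cmin = C₀·(f + f² + … + f^5).
≈ 2.129 × (0.1114 + 0.0124 + 0.0014 + 0.0002 + 0.0000) ≈ 2.129 × 0.1254 ≈ 0.267 mg/L.

0.3 mg/L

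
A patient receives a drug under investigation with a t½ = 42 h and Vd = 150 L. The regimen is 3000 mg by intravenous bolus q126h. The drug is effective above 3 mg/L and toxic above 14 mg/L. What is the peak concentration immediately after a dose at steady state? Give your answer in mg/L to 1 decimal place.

τ = 126 h = 3 half-lives, so f = (1/2)^3 = 0.125.
At steady state, R = 1/(1 − 0.125) = 8/7.
Single-dose peak C₀ = D/Vd = 3000/150 = 20 mg/L.
Steady-state peak Cmax,ss = C₀·R = 20 × 8/7 ≈ 22.857 mg/L.
Peak 22.9 mg/L vs MTC 14 mg/L: exceeds toxic threshold.

22.9 mg/L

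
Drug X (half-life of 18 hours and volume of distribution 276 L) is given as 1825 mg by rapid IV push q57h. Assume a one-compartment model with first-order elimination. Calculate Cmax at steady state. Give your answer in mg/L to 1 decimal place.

7.4 mg/L

Over one 57-h interval, 57/18 ≈ 3.1667 half-lives elapse, leaving f ≈ 0.1114 of each dose.
Accumulation ratio R = 1/(1 − f) ≈ 1/0.8886 ≈ 1.1254.
Each bolus raises the concentration by D/Vd = 1825/276 ≈ 6.612 mg/L.
Cmax,ss = C₀/(1 − f) ≈ 6.612/0.8886 ≈ 7.441 mg/L.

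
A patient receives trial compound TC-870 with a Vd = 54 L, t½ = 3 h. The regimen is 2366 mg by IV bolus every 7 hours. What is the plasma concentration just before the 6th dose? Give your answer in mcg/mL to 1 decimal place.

10.8 mcg/mL

f = (1/2)^(τ/t½) = (1/2)^(7/3) ≈ 0.1984.
C₀ = D/Vd = 2366/54 ≈ 43.815 mcg/mL.
Before the 6th dose, 5 doses have been given. Superposition: Cmin = C₀·(f + f² + … + f^5).
≈ 43.815 × (0.1984 + 0.0394 + 0.0078 + 0.0015 + 0.0003) ≈ 43.815 × 0.2474 ≈ 10.840 mcg/mL.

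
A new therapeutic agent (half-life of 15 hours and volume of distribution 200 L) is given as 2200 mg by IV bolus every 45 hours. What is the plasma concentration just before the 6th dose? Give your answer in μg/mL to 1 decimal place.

1.6 μg/mL

f = (1/2)^(τ/t½) = (1/2)^(45/15) ≈ 0.1250.
C₀ = D/Vd = 2200/200 ≈ 11.000 μg/mL.
Before the 6th dose, 5 doses have been given. Superposition: Cmin = C₀·(f + f² + … + f^5).
≈ 11.000 × (0.1250 + 0.0156 + 0.0020 + 0.0002 + 0.0000) ≈ 11.000 × 0.1428 ≈ 1.571 μg/mL.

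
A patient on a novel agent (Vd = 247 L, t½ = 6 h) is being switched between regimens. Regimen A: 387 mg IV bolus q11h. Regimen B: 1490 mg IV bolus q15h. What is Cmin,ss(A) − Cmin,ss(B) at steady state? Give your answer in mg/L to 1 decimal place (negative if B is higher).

Regimen A: f = (1/2)^(11/6) ≈ 0.2806; Cmin,ss = (387/247)·f/(1−f) ≈ 0.611 mg/L.
Regimen B: f = (1/2)^(15/6) ≈ 0.1768; Cmin,ss = (1490/247)·f/(1−f) ≈ 1.296 mg/L.
Difference ≈ 0.611 − 1.296 ≈ -0.685 mg/L.

-0.7 mg/L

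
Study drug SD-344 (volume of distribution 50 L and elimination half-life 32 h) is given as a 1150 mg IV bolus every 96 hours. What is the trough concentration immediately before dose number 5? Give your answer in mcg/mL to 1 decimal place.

f = (1/2)^(τ/t½) = (1/2)^(96/32) ≈ 0.1250.
C₀ = D/Vd = 1150/50 ≈ 23.000 mcg/mL.
Before the 5th dose, 4 doses have been given. Superposition: Cmin = C₀·(f + f² + … + f^4).
≈ 23.000 × (0.1250 + 0.0156 + 0.0020 + 0.0002) ≈ 23.000 × 0.1428 ≈ 3.284 mcg/mL.

3.3 mcg/mL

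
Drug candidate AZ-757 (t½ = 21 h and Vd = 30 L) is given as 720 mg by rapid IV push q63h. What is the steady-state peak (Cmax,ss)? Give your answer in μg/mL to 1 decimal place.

27.4 μg/mL

τ = 63 h = 3 half-lives, so f = (1/2)^3 = 0.125.
At steady state, R = 1/(1 − 0.125) = 8/7.
Single-dose peak C₀ = D/Vd = 720/30 = 24 μg/mL.
Steady-state peak Cmax,ss = C₀·R = 24 × 8/7 ≈ 27.429 μg/mL.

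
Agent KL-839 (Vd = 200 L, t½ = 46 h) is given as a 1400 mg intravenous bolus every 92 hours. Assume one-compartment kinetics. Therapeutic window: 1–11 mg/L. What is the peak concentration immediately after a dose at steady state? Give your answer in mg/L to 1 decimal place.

τ = 92 h = 2 half-lives, so f = (1/2)^2 = 0.25.
Accumulation ratio R = 1/(1 − f) = 1/0.75 = 4/3.
Single-dose peak C₀ = D/Vd = 1400/200 = 7 mg/L.
Steady-state peak Cmax,ss = C₀·R = 7 × 4/3 ≈ 9.333 mg/L.
Peak 9.3 mg/L vs MTC 11 mg/L: below toxic threshold.

9.3 mg/L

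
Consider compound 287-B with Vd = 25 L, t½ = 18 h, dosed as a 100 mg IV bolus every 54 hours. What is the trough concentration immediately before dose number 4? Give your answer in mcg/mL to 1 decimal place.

0.6 mcg/mL

f = (1/2)^(τ/t½) = (1/2)^(54/18) ≈ 0.1250.
C₀ = D/Vd = 100/25 ≈ 4.000 mcg/mL.
Before the 4th dose, 3 doses have been given. Superposition: Cmin = C₀·(f + f² + … + f^3).
≈ 4.000 × (0.1250 + 0.0156 + 0.0020) ≈ 4.000 × 0.1426 ≈ 0.570 mcg/mL.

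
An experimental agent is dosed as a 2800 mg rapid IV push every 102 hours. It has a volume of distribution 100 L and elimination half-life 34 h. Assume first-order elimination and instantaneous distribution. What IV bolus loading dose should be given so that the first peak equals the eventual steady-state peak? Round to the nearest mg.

3200 mg

f = (1/2)^(102/34) ≈ 0.125000; accumulation ratio R = 1/(1−f) ≈ 1.14286.
Loading dose to hit Cmax,ss on first dose: D_load = D_maint·R ≈ 2800 × 1.14286 ≈ 3200.01 mg.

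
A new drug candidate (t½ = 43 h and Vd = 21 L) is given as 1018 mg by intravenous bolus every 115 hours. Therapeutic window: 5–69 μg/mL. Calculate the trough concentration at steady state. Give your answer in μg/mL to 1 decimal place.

k = ln2/t½ = ln2/43 ≈ 0.016120 h⁻¹; fraction remaining f = e^(−kτ) = e^(−0.016120×115) ≈ 0.1566.
Accumulation ratio R = 1/(1 − f) ≈ 1/0.8434 ≈ 1.1857.
Each bolus raises the concentration by D/Vd = 1018/21 ≈ 48.476 μg/mL.
Cmax,ss = C₀/(1 − f) ≈ 48.476/0.8434 ≈ 57.477 μg/mL.
Steady-state trough Cmin,ss = Cmax,ss·f ≈ 57.477 × 0.1566 ≈ 9.001 μg/mL.
Trough 9.0 μg/mL vs MEC 5 μg/mL: adequate.

9.0 μg/mL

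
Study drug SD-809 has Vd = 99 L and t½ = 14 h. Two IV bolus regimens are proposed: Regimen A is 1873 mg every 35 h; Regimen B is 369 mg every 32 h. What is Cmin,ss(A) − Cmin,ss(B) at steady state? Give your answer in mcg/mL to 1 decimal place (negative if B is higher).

3.1 mcg/mL

Regimen A: f = (1/2)^(35/14) ≈ 0.1768; Cmin,ss = (1873/99)·f/(1−f) ≈ 4.063 mcg/mL.
Regimen B: f = (1/2)^(32/14) ≈ 0.2051; Cmin,ss = (369/99)·f/(1−f) ≈ 0.962 mcg/mL.
Difference ≈ 4.063 − 0.962 ≈ 3.101 mcg/mL.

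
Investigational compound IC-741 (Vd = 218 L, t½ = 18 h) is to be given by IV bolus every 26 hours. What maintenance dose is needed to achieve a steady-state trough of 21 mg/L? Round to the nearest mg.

τ/t½ = 26/18 ≈ 1.4444, so f = (1/2)^(26/18) ≈ 0.367434.
Cmin,ss = (D/Vd)·f/(1−f), so D = Cmin,ss·Vd·(1−f)/f.
D = 21 × 218 × (1−f)/f ≈ 21 × 218 × 1.72158 ≈ 7881.39 mg.

7881 mg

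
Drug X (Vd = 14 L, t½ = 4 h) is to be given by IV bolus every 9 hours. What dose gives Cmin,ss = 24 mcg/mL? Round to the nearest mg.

1262 mg

τ/t½ = 9/4 ≈ 2.25, so f = (1/2)^(9/4) ≈ 0.210224.
Cmin,ss = (D/Vd)·f/(1−f), so D = Cmin,ss·Vd·(1−f)/f.
D = 24 × 14 × (1−f)/f ≈ 24 × 14 × 3.75683 ≈ 1262.29 mg.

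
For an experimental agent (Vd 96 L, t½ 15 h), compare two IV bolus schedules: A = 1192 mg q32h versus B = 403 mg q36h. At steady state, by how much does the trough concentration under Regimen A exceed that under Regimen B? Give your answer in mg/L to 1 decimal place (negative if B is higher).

2.7 mg/L

Regimen A: f = (1/2)^(32/15) ≈ 0.2279; Cmin,ss = (1192/96)·f/(1−f) ≈ 3.665 mg/L.
Regimen B: f = (1/2)^(36/15) ≈ 0.1895; Cmin,ss = (403/96)·f/(1−f) ≈ 0.981 mg/L.
Difference ≈ 3.665 − 0.981 ≈ 2.684 mg/L.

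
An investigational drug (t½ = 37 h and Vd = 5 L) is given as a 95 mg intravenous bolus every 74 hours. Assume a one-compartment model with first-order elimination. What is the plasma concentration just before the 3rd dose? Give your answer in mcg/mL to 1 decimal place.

f = (1/2)^(τ/t½) = (1/2)^(74/37) ≈ 0.2500.
C₀ = D/Vd = 95/5 ≈ 19.000 mcg/mL.
Before the 3rd dose, 2 doses have been given. Superposition: Cmin = C₀·(f + f²).
≈ 19.000 × (0.2500 + 0.0625) ≈ 19.000 × 0.3125 ≈ 5.938 mcg/mL.

5.9 mcg/mL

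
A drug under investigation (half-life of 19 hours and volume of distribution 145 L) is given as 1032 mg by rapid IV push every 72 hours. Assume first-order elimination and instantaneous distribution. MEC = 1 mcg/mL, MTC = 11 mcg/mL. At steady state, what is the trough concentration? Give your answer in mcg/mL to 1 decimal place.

0.6 mcg/mL

Over one 72-h interval, 72/19 ≈ 3.7895 half-lives elapse, leaving f ≈ 0.0723 of each dose.
Accumulation ratio R = 1/(1 − f) ≈ 1/0.9277 ≈ 1.0779.
Each bolus raises the concentration by D/Vd = 1032/145 ≈ 7.117 mcg/mL.
Cmax,ss = C₀/(1 − f) ≈ 7.117/0.9277 ≈ 7.672 mcg/mL.
Steady-state trough Cmin,ss = Cmax,ss·f ≈ 7.672 × 0.0723 ≈ 0.555 mcg/mL.
Trough 0.6 mcg/mL vs MEC 1 mcg/mL: subtherapeutic.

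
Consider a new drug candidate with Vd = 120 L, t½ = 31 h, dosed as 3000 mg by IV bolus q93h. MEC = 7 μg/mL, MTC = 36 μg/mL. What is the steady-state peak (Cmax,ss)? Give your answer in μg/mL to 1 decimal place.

The dosing interval is 3 half-lives, so f = 2^(−3) = 0.125.
Accumulation ratio R = 1/(1 − f) = 1/0.875 = 8/7.
Single-dose peak C₀ = D/Vd = 3000/120 = 25 μg/mL.
Steady-state peak Cmax,ss = C₀·R = 25 × 8/7 ≈ 28.571 μg/mL.
Peak 28.6 μg/mL vs MTC 36 μg/mL: below toxic threshold.

28.6 μg/mL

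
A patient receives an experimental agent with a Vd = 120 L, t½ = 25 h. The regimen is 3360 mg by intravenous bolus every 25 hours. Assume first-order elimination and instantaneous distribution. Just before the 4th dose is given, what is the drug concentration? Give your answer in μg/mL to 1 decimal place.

f = (1/2)^(τ/t½) = (1/2)^(25/25) ≈ 0.5000.
C₀ = D/Vd = 3360/120 ≈ 28.000 μg/mL.
Before the 4th dose, 3 doses have been given. Superposition: Cmin = C₀·(f + f² + … + f^3).
≈ 28.000 × (0.5000 + 0.2500 + 0.1250) ≈ 28.000 × 0.8750 ≈ 24.500 μg/mL.

24.5 μg/mL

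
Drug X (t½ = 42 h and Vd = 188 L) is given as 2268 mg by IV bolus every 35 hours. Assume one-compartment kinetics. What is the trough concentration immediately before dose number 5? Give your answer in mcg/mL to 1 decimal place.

13.9 mcg/mL

f = (1/2)^(τ/t½) = (1/2)^(35/42) ≈ 0.5612.
C₀ = D/Vd = 2268/188 ≈ 12.064 mcg/mL.
Before the 5th dose, 4 doses have been given. Superposition: Cmin = C₀·(f + f² + … + f^4).
≈ 12.064 × (0.5612 + 0.3149 + 0.1767 + 0.0992) ≈ 12.064 × 1.1520 ≈ 13.898 mcg/mL.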